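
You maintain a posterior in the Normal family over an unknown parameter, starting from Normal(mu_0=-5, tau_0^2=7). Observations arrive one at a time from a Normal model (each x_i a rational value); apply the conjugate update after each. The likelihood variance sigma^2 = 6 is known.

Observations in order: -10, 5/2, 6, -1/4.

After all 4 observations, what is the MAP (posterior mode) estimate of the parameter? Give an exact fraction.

obs 1: x=-10 → posterior Normal(-100/13, 42/13)
obs 2: x=5/2 → posterior Normal(-33/8, 21/10)
obs 3: x=6 → posterior Normal(-3/2, 14/9)
obs 4: x=-1/4 → posterior Normal(-169/136, 21/17)

-169/136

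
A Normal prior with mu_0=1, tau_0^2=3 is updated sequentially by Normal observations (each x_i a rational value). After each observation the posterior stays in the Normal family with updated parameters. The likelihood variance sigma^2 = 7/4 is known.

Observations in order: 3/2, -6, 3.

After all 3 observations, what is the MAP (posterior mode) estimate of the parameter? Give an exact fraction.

-11/43

obs 1: x=3/2 → posterior Normal(25/19, 21/19)
obs 2: x=-6 → posterior Normal(-47/31, 21/31)
obs 3: x=3 → posterior Normal(-11/43, 21/43)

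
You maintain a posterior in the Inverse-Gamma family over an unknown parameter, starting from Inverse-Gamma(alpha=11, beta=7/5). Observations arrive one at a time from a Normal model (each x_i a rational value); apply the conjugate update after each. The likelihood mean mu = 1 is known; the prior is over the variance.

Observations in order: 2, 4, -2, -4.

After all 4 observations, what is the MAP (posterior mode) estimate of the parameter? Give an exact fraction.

117/70

obs 1: x=2 → posterior Inverse-Gamma(23/2, 19/10)
obs 2: x=4 → posterior Inverse-Gamma(12, 32/5)
obs 3: x=-2 → posterior Inverse-Gamma(25/2, 109/10)
obs 4: x=-4 → posterior Inverse-Gamma(13, 117/5)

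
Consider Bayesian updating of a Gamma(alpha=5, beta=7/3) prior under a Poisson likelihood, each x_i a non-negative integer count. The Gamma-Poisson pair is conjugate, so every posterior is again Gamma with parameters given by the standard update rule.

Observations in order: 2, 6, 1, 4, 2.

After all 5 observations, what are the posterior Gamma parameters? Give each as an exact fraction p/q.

alpha=20, beta=22/3

obs 1: x=2 → posterior Gamma(7, 10/3)
obs 2: x=6 → posterior Gamma(13, 13/3)
obs 3: x=1 → posterior Gamma(14, 16/3)
obs 4: x=4 → posterior Gamma(18, 19/3)
obs 5: x=2 → posterior Gamma(20, 22/3)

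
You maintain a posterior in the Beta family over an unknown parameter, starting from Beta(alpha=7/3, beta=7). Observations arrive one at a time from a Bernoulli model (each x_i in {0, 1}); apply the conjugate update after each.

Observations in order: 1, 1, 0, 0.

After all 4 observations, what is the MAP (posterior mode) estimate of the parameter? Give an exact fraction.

obs 1: x=1 → posterior Beta(10/3, 7)
obs 2: x=1 → posterior Beta(13/3, 7)
obs 3: x=0 → posterior Beta(13/3, 8)
obs 4: x=0 → posterior Beta(13/3, 9)

5/17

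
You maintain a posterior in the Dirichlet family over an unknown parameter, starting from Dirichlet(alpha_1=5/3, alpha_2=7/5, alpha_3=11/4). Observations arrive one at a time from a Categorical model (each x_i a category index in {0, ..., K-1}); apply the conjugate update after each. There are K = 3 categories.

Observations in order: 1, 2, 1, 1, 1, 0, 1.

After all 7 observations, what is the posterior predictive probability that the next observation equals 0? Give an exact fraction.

obs 1: x=1 → posterior Dirichlet(5/3, 12/5, 11/4)
obs 2: x=2 → posterior Dirichlet(5/3, 12/5, 15/4)
obs 3: x=1 → posterior Dirichlet(5/3, 17/5, 15/4)
obs 4: x=1 → posterior Dirichlet(5/3, 22/5, 15/4)
obs 5: x=1 → posterior Dirichlet(5/3, 27/5, 15/4)
obs 6: x=0 → posterior Dirichlet(8/3, 27/5, 15/4)
obs 7: x=1 → posterior Dirichlet(8/3, 32/5, 15/4)

160/769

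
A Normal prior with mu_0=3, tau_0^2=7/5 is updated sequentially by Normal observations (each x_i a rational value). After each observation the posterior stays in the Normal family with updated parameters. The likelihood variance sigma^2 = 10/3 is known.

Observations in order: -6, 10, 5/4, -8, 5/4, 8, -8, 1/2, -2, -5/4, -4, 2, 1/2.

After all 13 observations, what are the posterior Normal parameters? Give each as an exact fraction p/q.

mu_0=117/1292, tau_0^2=70/323

obs 1: x=-6 → posterior Normal(24/71, 70/71)
obs 2: x=10 → posterior Normal(117/46, 35/46)
obs 3: x=5/4 → posterior Normal(1041/452, 70/113)
obs 4: x=-8 → posterior Normal(369/536, 35/67)
obs 5: x=5/4 → posterior Normal(237/310, 14/31)
obs 6: x=8 → posterior Normal(573/352, 35/88)
obs 7: x=-8 → posterior Normal(237/394, 70/197)
obs 8: x=1/2 → posterior Normal(129/218, 35/109)
obs 9: x=-2 → posterior Normal(87/239, 70/239)
obs 10: x=-5/4 → posterior Normal(243/1040, 7/26)
obs 11: x=-4 → posterior Normal(-93/1124, 70/281)
obs 12: x=2 → posterior Normal(75/1208, 35/151)
obs 13: x=1/2 → posterior Normal(117/1292, 70/323)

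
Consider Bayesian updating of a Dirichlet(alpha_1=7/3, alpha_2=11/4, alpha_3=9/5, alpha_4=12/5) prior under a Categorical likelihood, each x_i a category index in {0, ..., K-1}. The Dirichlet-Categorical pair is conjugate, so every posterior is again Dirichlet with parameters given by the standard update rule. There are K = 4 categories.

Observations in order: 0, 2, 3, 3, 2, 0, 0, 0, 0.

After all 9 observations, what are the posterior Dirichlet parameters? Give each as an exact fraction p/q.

alpha_1=22/3, alpha_2=11/4, alpha_3=19/5, alpha_4=22/5

obs 1: x=0 → posterior Dirichlet(10/3, 11/4, 9/5, 12/5)
obs 2: x=2 → posterior Dirichlet(10/3, 11/4, 14/5, 12/5)
obs 3: x=3 → posterior Dirichlet(10/3, 11/4, 14/5, 17/5)
obs 4: x=3 → posterior Dirichlet(10/3, 11/4, 14/5, 22/5)
obs 5: x=2 → posterior Dirichlet(10/3, 11/4, 19/5, 22/5)
obs 6: x=0 → posterior Dirichlet(13/3, 11/4, 19/5, 22/5)
obs 7: x=0 → posterior Dirichlet(16/3, 11/4, 19/5, 22/5)
obs 8: x=0 → posterior Dirichlet(19/3, 11/4, 19/5, 22/5)
obs 9: x=0 → posterior Dirichlet(22/3, 11/4, 19/5, 22/5)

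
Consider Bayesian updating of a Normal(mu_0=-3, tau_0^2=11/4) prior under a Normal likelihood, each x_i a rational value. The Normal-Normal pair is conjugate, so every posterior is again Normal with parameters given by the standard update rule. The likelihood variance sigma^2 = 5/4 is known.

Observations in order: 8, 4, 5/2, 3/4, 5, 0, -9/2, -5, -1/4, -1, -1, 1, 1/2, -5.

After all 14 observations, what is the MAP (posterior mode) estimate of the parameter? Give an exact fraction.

obs 1: x=8 → posterior Normal(73/16, 55/64)
obs 2: x=4 → posterior Normal(13/3, 55/108)
obs 3: x=5/2 → posterior Normal(289/76, 55/152)
obs 4: x=3/4 → posterior Normal(611/196, 55/196)
obs 5: x=5 → posterior Normal(277/80, 11/48)
obs 6: x=0 → posterior Normal(831/284, 55/284)
obs 7: x=-9/2 → posterior Normal(633/328, 55/328)
obs 8: x=-5 → posterior Normal(413/372, 55/372)
obs 9: x=-1/4 → posterior Normal(201/208, 55/416)
obs 10: x=-1 → posterior Normal(179/230, 11/92)
obs 11: x=-1 → posterior Normal(157/252, 55/504)
obs 12: x=1 → posterior Normal(179/274, 55/548)
obs 13: x=1/2 → posterior Normal(95/148, 55/592)
obs 14: x=-5 → posterior Normal(40/159, 55/636)

40/159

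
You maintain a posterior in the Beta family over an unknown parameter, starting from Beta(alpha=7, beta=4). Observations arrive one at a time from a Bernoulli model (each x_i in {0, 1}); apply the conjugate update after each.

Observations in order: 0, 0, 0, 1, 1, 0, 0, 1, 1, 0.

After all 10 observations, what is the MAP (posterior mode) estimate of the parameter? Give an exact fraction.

obs 1: x=0 → posterior Beta(7, 5)
obs 2: x=0 → posterior Beta(7, 6)
obs 3: x=0 → posterior Beta(7, 7)
obs 4: x=1 → posterior Beta(8, 7)
obs 5: x=1 → posterior Beta(9, 7)
obs 6: x=0 → posterior Beta(9, 8)
obs 7: x=0 → posterior Beta(9, 9)
obs 8: x=1 → posterior Beta(10, 9)
obs 9: x=1 → posterior Beta(11, 9)
obs 10: x=0 → posterior Beta(11, 10)

10/19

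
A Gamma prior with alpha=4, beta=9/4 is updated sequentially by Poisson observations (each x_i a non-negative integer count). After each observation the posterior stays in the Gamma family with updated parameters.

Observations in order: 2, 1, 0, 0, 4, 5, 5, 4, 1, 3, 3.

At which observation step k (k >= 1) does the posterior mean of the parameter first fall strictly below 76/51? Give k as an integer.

k = 3

obs 1: x=2 → posterior Gamma(6, 13/4)
obs 2: x=1 → posterior Gamma(7, 17/4)
obs 3: x=0 → posterior Gamma(7, 21/4)
obs 4: x=0 → posterior Gamma(7, 25/4)
obs 5: x=4 → posterior Gamma(11, 29/4)
obs 6: x=5 → posterior Gamma(16, 33/4)
obs 7: x=5 → posterior Gamma(21, 37/4)
obs 8: x=4 → posterior Gamma(25, 41/4)
obs 9: x=1 → posterior Gamma(26, 45/4)
obs 10: x=3 → posterior Gamma(29, 49/4)
obs 11: x=3 → posterior Gamma(32, 53/4)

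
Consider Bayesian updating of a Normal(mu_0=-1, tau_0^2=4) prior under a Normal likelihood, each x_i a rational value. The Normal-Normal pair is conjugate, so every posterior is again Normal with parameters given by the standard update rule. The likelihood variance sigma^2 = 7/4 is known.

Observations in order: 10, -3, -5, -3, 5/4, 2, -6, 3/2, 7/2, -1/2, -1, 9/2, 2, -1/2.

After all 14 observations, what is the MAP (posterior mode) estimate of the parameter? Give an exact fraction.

obs 1: x=10 → posterior Normal(153/23, 28/23)
obs 2: x=-3 → posterior Normal(35/13, 28/39)
obs 3: x=-5 → posterior Normal(5/11, 28/55)
obs 4: x=-3 → posterior Normal(-23/71, 28/71)
obs 5: x=5/4 → posterior Normal(-1/29, 28/87)
obs 6: x=2 → posterior Normal(29/103, 28/103)
obs 7: x=-6 → posterior Normal(-67/119, 4/17)
obs 8: x=3/2 → posterior Normal(-43/135, 28/135)
obs 9: x=7/2 → posterior Normal(13/151, 28/151)
obs 10: x=-1/2 → posterior Normal(5/167, 28/167)
obs 11: x=-1 → posterior Normal(-11/183, 28/183)
obs 12: x=9/2 → posterior Normal(61/199, 28/199)
obs 13: x=2 → posterior Normal(93/215, 28/215)
obs 14: x=-1/2 → posterior Normal(85/231, 4/33)

85/231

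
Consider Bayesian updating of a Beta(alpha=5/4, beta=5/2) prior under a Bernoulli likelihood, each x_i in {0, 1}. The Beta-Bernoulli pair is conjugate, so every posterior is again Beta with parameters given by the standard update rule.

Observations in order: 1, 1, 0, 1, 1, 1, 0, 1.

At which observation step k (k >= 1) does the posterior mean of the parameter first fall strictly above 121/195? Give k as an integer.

k = 6

obs 1: x=1 → posterior Beta(9/4, 5/2)
obs 2: x=1 → posterior Beta(13/4, 5/2)
obs 3: x=0 → posterior Beta(13/4, 7/2)
obs 4: x=1 → posterior Beta(17/4, 7/2)
obs 5: x=1 → posterior Beta(21/4, 7/2)
obs 6: x=1 → posterior Beta(25/4, 7/2)
obs 7: x=0 → posterior Beta(25/4, 9/2)
obs 8: x=1 → posterior Beta(29/4, 9/2)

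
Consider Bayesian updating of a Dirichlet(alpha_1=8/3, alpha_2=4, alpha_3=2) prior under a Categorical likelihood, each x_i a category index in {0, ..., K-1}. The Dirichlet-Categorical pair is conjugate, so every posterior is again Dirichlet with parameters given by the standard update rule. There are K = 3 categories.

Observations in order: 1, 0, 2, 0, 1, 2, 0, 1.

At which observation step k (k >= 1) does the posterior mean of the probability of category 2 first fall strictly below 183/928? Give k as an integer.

k = 2

obs 1: x=1 → posterior Dirichlet(8/3, 5, 2)
obs 2: x=0 → posterior Dirichlet(11/3, 5, 2)
obs 3: x=2 → posterior Dirichlet(11/3, 5, 3)
obs 4: x=0 → posterior Dirichlet(14/3, 5, 3)
obs 5: x=1 → posterior Dirichlet(14/3, 6, 3)
obs 6: x=2 → posterior Dirichlet(14/3, 6, 4)
obs 7: x=0 → posterior Dirichlet(17/3, 6, 4)
obs 8: x=1 → posterior Dirichlet(17/3, 7, 4)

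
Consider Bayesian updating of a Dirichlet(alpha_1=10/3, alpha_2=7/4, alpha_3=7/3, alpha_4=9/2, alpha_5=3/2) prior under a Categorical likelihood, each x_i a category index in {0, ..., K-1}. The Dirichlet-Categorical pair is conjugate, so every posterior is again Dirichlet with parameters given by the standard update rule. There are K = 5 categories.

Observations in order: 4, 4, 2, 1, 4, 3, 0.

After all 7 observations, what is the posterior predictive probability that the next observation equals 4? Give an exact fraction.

54/245

obs 1: x=4 → posterior Dirichlet(10/3, 7/4, 7/3, 9/2, 5/2)
obs 2: x=4 → posterior Dirichlet(10/3, 7/4, 7/3, 9/2, 7/2)
obs 3: x=2 → posterior Dirichlet(10/3, 7/4, 10/3, 9/2, 7/2)
obs 4: x=1 → posterior Dirichlet(10/3, 11/4, 10/3, 9/2, 7/2)
obs 5: x=4 → posterior Dirichlet(10/3, 11/4, 10/3, 9/2, 9/2)
obs 6: x=3 → posterior Dirichlet(10/3, 11/4, 10/3, 11/2, 9/2)
obs 7: x=0 → posterior Dirichlet(13/3, 11/4, 10/3, 11/2, 9/2)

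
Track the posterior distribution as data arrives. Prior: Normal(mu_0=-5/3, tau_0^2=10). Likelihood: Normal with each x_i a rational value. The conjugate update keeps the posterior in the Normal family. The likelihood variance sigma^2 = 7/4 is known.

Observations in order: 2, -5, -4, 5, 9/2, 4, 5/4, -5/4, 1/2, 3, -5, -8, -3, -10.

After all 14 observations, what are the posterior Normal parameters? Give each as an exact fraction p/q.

obs 1: x=2 → posterior Normal(205/141, 70/47)
obs 2: x=-5 → posterior Normal(-395/261, 70/87)
obs 3: x=-4 → posterior Normal(-875/381, 70/127)
obs 4: x=5 → posterior Normal(-275/501, 70/167)
obs 5: x=9/2 → posterior Normal(265/621, 70/207)
obs 6: x=4 → posterior Normal(745/741, 70/247)
obs 7: x=5/4 → posterior Normal(895/861, 10/41)
obs 8: x=-5/4 → posterior Normal(745/981, 70/327)
obs 9: x=1/2 → posterior Normal(805/1101, 70/367)
obs 10: x=3 → posterior Normal(1165/1221, 70/407)
obs 11: x=-5 → posterior Normal(565/1341, 70/447)
obs 12: x=-8 → posterior Normal(-395/1461, 70/487)
obs 13: x=-3 → posterior Normal(-755/1581, 70/527)
obs 14: x=-10 → posterior Normal(-1955/1701, 10/81)

mu_0=-1955/1701, tau_0^2=10/81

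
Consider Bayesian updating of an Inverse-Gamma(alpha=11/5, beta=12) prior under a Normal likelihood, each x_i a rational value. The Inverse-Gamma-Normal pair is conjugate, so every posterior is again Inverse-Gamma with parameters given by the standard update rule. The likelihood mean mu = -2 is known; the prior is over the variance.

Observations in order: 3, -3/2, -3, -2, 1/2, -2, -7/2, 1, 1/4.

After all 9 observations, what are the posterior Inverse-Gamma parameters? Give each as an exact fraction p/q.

alpha=67/10, beta=1165/32

obs 1: x=3 → posterior Inverse-Gamma(27/10, 49/2)
obs 2: x=-3/2 → posterior Inverse-Gamma(16/5, 197/8)
obs 3: x=-3 → posterior Inverse-Gamma(37/10, 201/8)
obs 4: x=-2 → posterior Inverse-Gamma(21/5, 201/8)
obs 5: x=1/2 → posterior Inverse-Gamma(47/10, 113/4)
obs 6: x=-2 → posterior Inverse-Gamma(26/5, 113/4)
obs 7: x=-7/2 → posterior Inverse-Gamma(57/10, 235/8)
obs 8: x=1 → posterior Inverse-Gamma(31/5, 271/8)
obs 9: x=1/4 → posterior Inverse-Gamma(67/10, 1165/32)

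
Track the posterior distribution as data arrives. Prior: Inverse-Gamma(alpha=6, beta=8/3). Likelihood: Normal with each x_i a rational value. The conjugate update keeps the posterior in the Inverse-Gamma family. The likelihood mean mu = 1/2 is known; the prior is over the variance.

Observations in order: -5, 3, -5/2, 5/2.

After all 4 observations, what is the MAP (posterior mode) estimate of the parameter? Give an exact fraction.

obs 1: x=-5 → posterior Inverse-Gamma(13/2, 427/24)
obs 2: x=3 → posterior Inverse-Gamma(7, 251/12)
obs 3: x=-5/2 → posterior Inverse-Gamma(15/2, 305/12)
obs 4: x=5/2 → posterior Inverse-Gamma(8, 329/12)

329/108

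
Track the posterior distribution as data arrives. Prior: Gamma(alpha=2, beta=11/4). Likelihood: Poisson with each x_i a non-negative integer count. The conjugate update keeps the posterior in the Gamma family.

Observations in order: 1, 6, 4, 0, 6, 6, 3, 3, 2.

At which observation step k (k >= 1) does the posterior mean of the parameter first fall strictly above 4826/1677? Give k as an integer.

obs 1: x=1 → posterior Gamma(3, 15/4)
obs 2: x=6 → posterior Gamma(9, 19/4)
obs 3: x=4 → posterior Gamma(13, 23/4)
obs 4: x=0 → posterior Gamma(13, 27/4)
obs 5: x=6 → posterior Gamma(19, 31/4)
obs 6: x=6 → posterior Gamma(25, 35/4)
obs 7: x=3 → posterior Gamma(28, 39/4)
obs 8: x=3 → posterior Gamma(31, 43/4)
obs 9: x=2 → posterior Gamma(33, 47/4)

k = 8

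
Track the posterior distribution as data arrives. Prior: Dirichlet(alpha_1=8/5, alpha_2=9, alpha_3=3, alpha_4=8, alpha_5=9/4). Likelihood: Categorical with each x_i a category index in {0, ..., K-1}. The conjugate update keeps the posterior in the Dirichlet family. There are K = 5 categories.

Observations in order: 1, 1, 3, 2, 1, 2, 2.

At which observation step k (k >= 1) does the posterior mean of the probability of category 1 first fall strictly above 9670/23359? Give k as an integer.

k = 2

obs 1: x=1 → posterior Dirichlet(8/5, 10, 3, 8, 9/4)
obs 2: x=1 → posterior Dirichlet(8/5, 11, 3, 8, 9/4)
obs 3: x=3 → posterior Dirichlet(8/5, 11, 3, 9, 9/4)
obs 4: x=2 → posterior Dirichlet(8/5, 11, 4, 9, 9/4)
obs 5: x=1 → posterior Dirichlet(8/5, 12, 4, 9, 9/4)
obs 6: x=2 → posterior Dirichlet(8/5, 12, 5, 9, 9/4)
obs 7: x=2 → posterior Dirichlet(8/5, 12, 6, 9, 9/4)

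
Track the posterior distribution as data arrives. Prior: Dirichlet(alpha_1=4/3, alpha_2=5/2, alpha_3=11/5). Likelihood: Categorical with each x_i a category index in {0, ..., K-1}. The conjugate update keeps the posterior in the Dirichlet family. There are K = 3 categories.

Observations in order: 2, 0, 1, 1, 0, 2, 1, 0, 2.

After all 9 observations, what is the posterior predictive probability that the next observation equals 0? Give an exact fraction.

obs 1: x=2 → posterior Dirichlet(4/3, 5/2, 16/5)
obs 2: x=0 → posterior Dirichlet(7/3, 5/2, 16/5)
obs 3: x=1 → posterior Dirichlet(7/3, 7/2, 16/5)
obs 4: x=1 → posterior Dirichlet(7/3, 9/2, 16/5)
obs 5: x=0 → posterior Dirichlet(10/3, 9/2, 16/5)
obs 6: x=2 → posterior Dirichlet(10/3, 9/2, 21/5)
obs 7: x=1 → posterior Dirichlet(10/3, 11/2, 21/5)
obs 8: x=0 → posterior Dirichlet(13/3, 11/2, 21/5)
obs 9: x=2 → posterior Dirichlet(13/3, 11/2, 26/5)

130/451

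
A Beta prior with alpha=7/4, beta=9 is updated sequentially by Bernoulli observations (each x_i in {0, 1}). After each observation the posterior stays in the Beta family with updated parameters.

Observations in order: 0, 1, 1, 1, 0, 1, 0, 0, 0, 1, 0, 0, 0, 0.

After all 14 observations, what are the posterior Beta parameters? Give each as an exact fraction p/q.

obs 1: x=0 → posterior Beta(7/4, 10)
obs 2: x=1 → posterior Beta(11/4, 10)
obs 3: x=1 → posterior Beta(15/4, 10)
obs 4: x=1 → posterior Beta(19/4, 10)
obs 5: x=0 → posterior Beta(19/4, 11)
obs 6: x=1 → posterior Beta(23/4, 11)
obs 7: x=0 → posterior Beta(23/4, 12)
obs 8: x=0 → posterior Beta(23/4, 13)
obs 9: x=0 → posterior Beta(23/4, 14)
obs 10: x=1 → posterior Beta(27/4, 14)
obs 11: x=0 → posterior Beta(27/4, 15)
obs 12: x=0 → posterior Beta(27/4, 16)
obs 13: x=0 → posterior Beta(27/4, 17)
obs 14: x=0 → posterior Beta(27/4, 18)

alpha=27/4, beta=18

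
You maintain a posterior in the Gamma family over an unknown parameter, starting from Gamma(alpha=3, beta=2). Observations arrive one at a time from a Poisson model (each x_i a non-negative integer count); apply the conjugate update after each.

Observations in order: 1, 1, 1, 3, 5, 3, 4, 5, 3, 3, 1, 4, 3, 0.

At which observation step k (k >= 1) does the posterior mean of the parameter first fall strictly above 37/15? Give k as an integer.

k = 8

obs 1: x=1 → posterior Gamma(4, 3)
obs 2: x=1 → posterior Gamma(5, 4)
obs 3: x=1 → posterior Gamma(6, 5)
obs 4: x=3 → posterior Gamma(9, 6)
obs 5: x=5 → posterior Gamma(14, 7)
obs 6: x=3 → posterior Gamma(17, 8)
obs 7: x=4 → posterior Gamma(21, 9)
obs 8: x=5 → posterior Gamma(26, 10)
obs 9: x=3 → posterior Gamma(29, 11)
obs 10: x=3 → posterior Gamma(32, 12)
obs 11: x=1 → posterior Gamma(33, 13)
obs 12: x=4 → posterior Gamma(37, 14)
obs 13: x=3 → posterior Gamma(40, 15)
obs 14: x=0 → posterior Gamma(40, 16)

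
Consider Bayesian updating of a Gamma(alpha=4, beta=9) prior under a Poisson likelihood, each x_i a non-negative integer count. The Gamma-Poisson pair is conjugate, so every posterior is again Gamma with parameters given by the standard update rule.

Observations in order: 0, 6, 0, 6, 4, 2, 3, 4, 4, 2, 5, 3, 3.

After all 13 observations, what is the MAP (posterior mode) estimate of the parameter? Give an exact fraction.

45/22

obs 1: x=0 → posterior Gamma(4, 10)
obs 2: x=6 → posterior Gamma(10, 11)
obs 3: x=0 → posterior Gamma(10, 12)
obs 4: x=6 → posterior Gamma(16, 13)
obs 5: x=4 → posterior Gamma(20, 14)
obs 6: x=2 → posterior Gamma(22, 15)
obs 7: x=3 → posterior Gamma(25, 16)
obs 8: x=4 → posterior Gamma(29, 17)
obs 9: x=4 → posterior Gamma(33, 18)
obs 10: x=2 → posterior Gamma(35, 19)
obs 11: x=5 → posterior Gamma(40, 20)
obs 12: x=3 → posterior Gamma(43, 21)
obs 13: x=3 → posterior Gamma(46, 22)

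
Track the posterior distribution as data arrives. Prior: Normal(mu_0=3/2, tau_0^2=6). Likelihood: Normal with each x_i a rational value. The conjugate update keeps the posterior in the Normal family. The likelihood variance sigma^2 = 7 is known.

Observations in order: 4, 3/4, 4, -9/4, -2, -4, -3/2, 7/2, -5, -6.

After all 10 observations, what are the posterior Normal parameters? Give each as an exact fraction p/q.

obs 1: x=4 → posterior Normal(69/26, 42/13)
obs 2: x=3/4 → posterior Normal(39/19, 42/19)
obs 3: x=4 → posterior Normal(63/25, 42/25)
obs 4: x=-9/4 → posterior Normal(99/62, 42/31)
obs 5: x=-2 → posterior Normal(75/74, 42/37)
obs 6: x=-4 → posterior Normal(27/86, 42/43)
obs 7: x=-3/2 → posterior Normal(9/98, 6/7)
obs 8: x=7/2 → posterior Normal(51/110, 42/55)
obs 9: x=-5 → posterior Normal(-9/122, 42/61)
obs 10: x=-6 → posterior Normal(-81/134, 42/67)

mu_0=-81/134, tau_0^2=42/67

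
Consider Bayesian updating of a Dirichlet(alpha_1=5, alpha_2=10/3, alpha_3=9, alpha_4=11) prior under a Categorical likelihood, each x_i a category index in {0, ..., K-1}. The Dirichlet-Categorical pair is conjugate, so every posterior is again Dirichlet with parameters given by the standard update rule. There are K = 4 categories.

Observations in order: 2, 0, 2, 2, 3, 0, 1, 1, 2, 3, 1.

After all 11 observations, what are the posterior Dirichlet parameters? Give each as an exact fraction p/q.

alpha_1=7, alpha_2=19/3, alpha_3=13, alpha_4=13

obs 1: x=2 → posterior Dirichlet(5, 10/3, 10, 11)
obs 2: x=0 → posterior Dirichlet(6, 10/3, 10, 11)
obs 3: x=2 → posterior Dirichlet(6, 10/3, 11, 11)
obs 4: x=2 → posterior Dirichlet(6, 10/3, 12, 11)
obs 5: x=3 → posterior Dirichlet(6, 10/3, 12, 12)
obs 6: x=0 → posterior Dirichlet(7, 10/3, 12, 12)
obs 7: x=1 → posterior Dirichlet(7, 13/3, 12, 12)
obs 8: x=1 → posterior Dirichlet(7, 16/3, 12, 12)
obs 9: x=2 → posterior Dirichlet(7, 16/3, 13, 12)
obs 10: x=3 → posterior Dirichlet(7, 16/3, 13, 13)
obs 11: x=1 → posterior Dirichlet(7, 19/3, 13, 13)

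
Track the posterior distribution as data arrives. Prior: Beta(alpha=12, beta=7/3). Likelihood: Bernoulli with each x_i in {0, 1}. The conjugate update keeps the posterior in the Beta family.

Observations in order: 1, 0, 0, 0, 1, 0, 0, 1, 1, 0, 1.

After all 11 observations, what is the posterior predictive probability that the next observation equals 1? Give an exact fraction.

51/76

obs 1: x=1 → posterior Beta(13, 7/3)
obs 2: x=0 → posterior Beta(13, 10/3)
obs 3: x=0 → posterior Beta(13, 13/3)
obs 4: x=0 → posterior Beta(13, 16/3)
obs 5: x=1 → posterior Beta(14, 16/3)
obs 6: x=0 → posterior Beta(14, 19/3)
obs 7: x=0 → posterior Beta(14, 22/3)
obs 8: x=1 → posterior Beta(15, 22/3)
obs 9: x=1 → posterior Beta(16, 22/3)
obs 10: x=0 → posterior Beta(16, 25/3)
obs 11: x=1 → posterior Beta(17, 25/3)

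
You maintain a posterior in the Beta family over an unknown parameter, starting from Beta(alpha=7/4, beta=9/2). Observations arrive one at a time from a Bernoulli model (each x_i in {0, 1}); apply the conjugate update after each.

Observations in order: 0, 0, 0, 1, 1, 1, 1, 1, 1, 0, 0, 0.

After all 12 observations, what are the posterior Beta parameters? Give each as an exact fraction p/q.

obs 1: x=0 → posterior Beta(7/4, 11/2)
obs 2: x=0 → posterior Beta(7/4, 13/2)
obs 3: x=0 → posterior Beta(7/4, 15/2)
obs 4: x=1 → posterior Beta(11/4, 15/2)
obs 5: x=1 → posterior Beta(15/4, 15/2)
obs 6: x=1 → posterior Beta(19/4, 15/2)
obs 7: x=1 → posterior Beta(23/4, 15/2)
obs 8: x=1 → posterior Beta(27/4, 15/2)
obs 9: x=1 → posterior Beta(31/4, 15/2)
obs 10: x=0 → posterior Beta(31/4, 17/2)
obs 11: x=0 → posterior Beta(31/4, 19/2)
obs 12: x=0 → posterior Beta(31/4, 21/2)

alpha=31/4, beta=21/2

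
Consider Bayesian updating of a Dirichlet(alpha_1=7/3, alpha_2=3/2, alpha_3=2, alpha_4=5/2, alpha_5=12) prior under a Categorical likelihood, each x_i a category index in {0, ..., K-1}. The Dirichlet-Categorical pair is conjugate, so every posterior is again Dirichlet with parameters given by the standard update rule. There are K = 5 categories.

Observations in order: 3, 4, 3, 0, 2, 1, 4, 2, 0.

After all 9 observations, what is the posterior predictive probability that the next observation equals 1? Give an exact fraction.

15/176

obs 1: x=3 → posterior Dirichlet(7/3, 3/2, 2, 7/2, 12)
obs 2: x=4 → posterior Dirichlet(7/3, 3/2, 2, 7/2, 13)
obs 3: x=3 → posterior Dirichlet(7/3, 3/2, 2, 9/2, 13)
obs 4: x=0 → posterior Dirichlet(10/3, 3/2, 2, 9/2, 13)
obs 5: x=2 → posterior Dirichlet(10/3, 3/2, 3, 9/2, 13)
obs 6: x=1 → posterior Dirichlet(10/3, 5/2, 3, 9/2, 13)
obs 7: x=4 → posterior Dirichlet(10/3, 5/2, 3, 9/2, 14)
obs 8: x=2 → posterior Dirichlet(10/3, 5/2, 4, 9/2, 14)
obs 9: x=0 → posterior Dirichlet(13/3, 5/2, 4, 9/2, 14)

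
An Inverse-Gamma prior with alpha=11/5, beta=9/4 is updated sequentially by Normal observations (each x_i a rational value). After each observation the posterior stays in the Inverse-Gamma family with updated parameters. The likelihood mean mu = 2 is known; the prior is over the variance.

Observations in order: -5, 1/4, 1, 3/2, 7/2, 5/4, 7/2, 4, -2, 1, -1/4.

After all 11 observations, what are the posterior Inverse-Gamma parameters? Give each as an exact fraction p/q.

alpha=77/10, beta=1423/32

obs 1: x=-5 → posterior Inverse-Gamma(27/10, 107/4)
obs 2: x=1/4 → posterior Inverse-Gamma(16/5, 905/32)
obs 3: x=1 → posterior Inverse-Gamma(37/10, 921/32)
obs 4: x=3/2 → posterior Inverse-Gamma(21/5, 925/32)
obs 5: x=7/2 → posterior Inverse-Gamma(47/10, 961/32)
obs 6: x=5/4 → posterior Inverse-Gamma(26/5, 485/16)
obs 7: x=7/2 → posterior Inverse-Gamma(57/10, 503/16)
obs 8: x=4 → posterior Inverse-Gamma(31/5, 535/16)
obs 9: x=-2 → posterior Inverse-Gamma(67/10, 663/16)
obs 10: x=1 → posterior Inverse-Gamma(36/5, 671/16)
obs 11: x=-1/4 → posterior Inverse-Gamma(77/10, 1423/32)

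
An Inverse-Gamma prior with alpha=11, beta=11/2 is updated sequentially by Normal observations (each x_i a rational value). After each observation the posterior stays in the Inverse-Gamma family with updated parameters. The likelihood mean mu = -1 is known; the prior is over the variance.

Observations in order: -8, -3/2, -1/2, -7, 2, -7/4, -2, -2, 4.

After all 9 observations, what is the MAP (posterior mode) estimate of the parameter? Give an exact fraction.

2129/528

obs 1: x=-8 → posterior Inverse-Gamma(23/2, 30)
obs 2: x=-3/2 → posterior Inverse-Gamma(12, 241/8)
obs 3: x=-1/2 → posterior Inverse-Gamma(25/2, 121/4)
obs 4: x=-7 → posterior Inverse-Gamma(13, 193/4)
obs 5: x=2 → posterior Inverse-Gamma(27/2, 211/4)
obs 6: x=-7/4 → posterior Inverse-Gamma(14, 1697/32)
obs 7: x=-2 → posterior Inverse-Gamma(29/2, 1713/32)
obs 8: x=-2 → posterior Inverse-Gamma(15, 1729/32)
obs 9: x=4 → posterior Inverse-Gamma(31/2, 2129/32)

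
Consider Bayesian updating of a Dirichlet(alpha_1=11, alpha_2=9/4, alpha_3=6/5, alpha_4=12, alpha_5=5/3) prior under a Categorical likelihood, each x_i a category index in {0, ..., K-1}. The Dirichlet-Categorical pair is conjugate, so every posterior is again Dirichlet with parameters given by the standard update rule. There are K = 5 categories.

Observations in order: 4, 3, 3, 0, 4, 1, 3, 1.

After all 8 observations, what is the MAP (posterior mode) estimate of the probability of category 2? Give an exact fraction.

obs 1: x=4 → posterior Dirichlet(11, 9/4, 6/5, 12, 8/3)
obs 2: x=3 → posterior Dirichlet(11, 9/4, 6/5, 13, 8/3)
obs 3: x=3 → posterior Dirichlet(11, 9/4, 6/5, 14, 8/3)
obs 4: x=0 → posterior Dirichlet(12, 9/4, 6/5, 14, 8/3)
obs 5: x=4 → posterior Dirichlet(12, 9/4, 6/5, 14, 11/3)
obs 6: x=1 → posterior Dirichlet(12, 13/4, 6/5, 14, 11/3)
obs 7: x=3 → posterior Dirichlet(12, 13/4, 6/5, 15, 11/3)
obs 8: x=1 → posterior Dirichlet(12, 17/4, 6/5, 15, 11/3)

12/1867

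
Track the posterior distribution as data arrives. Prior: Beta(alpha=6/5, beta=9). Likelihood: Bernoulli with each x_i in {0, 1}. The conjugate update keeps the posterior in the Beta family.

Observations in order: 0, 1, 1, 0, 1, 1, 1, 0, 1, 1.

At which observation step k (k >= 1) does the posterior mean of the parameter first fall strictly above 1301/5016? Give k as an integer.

obs 1: x=0 → posterior Beta(6/5, 10)
obs 2: x=1 → posterior Beta(11/5, 10)
obs 3: x=1 → posterior Beta(16/5, 10)
obs 4: x=0 → posterior Beta(16/5, 11)
obs 5: x=1 → posterior Beta(21/5, 11)
obs 6: x=1 → posterior Beta(26/5, 11)
obs 7: x=1 → posterior Beta(31/5, 11)
obs 8: x=0 → posterior Beta(31/5, 12)
obs 9: x=1 → posterior Beta(36/5, 12)
obs 10: x=1 → posterior Beta(41/5, 12)

k = 5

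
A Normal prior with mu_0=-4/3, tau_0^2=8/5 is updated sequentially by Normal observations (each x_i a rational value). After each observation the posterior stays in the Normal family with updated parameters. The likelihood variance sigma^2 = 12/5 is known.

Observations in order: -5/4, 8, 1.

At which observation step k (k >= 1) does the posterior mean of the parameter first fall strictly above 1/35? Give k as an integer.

k = 2

obs 1: x=-5/4 → posterior Normal(-13/10, 24/25)
obs 2: x=8 → posterior Normal(19/14, 24/35)
obs 3: x=1 → posterior Normal(23/18, 8/15)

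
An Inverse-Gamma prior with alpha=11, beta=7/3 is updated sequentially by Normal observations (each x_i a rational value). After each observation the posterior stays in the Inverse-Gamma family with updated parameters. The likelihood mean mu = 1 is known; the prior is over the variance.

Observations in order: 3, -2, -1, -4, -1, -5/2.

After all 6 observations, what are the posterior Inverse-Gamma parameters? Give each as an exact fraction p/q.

obs 1: x=3 → posterior Inverse-Gamma(23/2, 13/3)
obs 2: x=-2 → posterior Inverse-Gamma(12, 53/6)
obs 3: x=-1 → posterior Inverse-Gamma(25/2, 65/6)
obs 4: x=-4 → posterior Inverse-Gamma(13, 70/3)
obs 5: x=-1 → posterior Inverse-Gamma(27/2, 76/3)
obs 6: x=-5/2 → posterior Inverse-Gamma(14, 755/24)

alpha=14, beta=755/24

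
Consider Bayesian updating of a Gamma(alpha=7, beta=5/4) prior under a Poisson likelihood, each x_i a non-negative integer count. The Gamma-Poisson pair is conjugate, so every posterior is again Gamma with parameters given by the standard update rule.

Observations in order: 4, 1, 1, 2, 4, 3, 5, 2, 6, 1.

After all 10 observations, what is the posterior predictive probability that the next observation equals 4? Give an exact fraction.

6902901049594551453546673070072846468131989240646362304687500000000/40536215597144386832065866109016673800875222251012083746192454448001

obs 1: x=4 → posterior Gamma(11, 9/4)
obs 2: x=1 → posterior Gamma(12, 13/4)
obs 3: x=1 → posterior Gamma(13, 17/4)
obs 4: x=2 → posterior Gamma(15, 21/4)
obs 5: x=4 → posterior Gamma(19, 25/4)
obs 6: x=3 → posterior Gamma(22, 29/4)
obs 7: x=5 → posterior Gamma(27, 33/4)
obs 8: x=2 → posterior Gamma(29, 37/4)
obs 9: x=6 → posterior Gamma(35, 41/4)
obs 10: x=1 → posterior Gamma(36, 45/4)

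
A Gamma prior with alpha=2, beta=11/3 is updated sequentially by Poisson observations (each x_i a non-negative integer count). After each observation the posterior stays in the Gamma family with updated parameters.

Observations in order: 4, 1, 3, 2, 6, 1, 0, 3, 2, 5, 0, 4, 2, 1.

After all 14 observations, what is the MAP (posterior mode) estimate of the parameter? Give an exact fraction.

105/53

obs 1: x=4 → posterior Gamma(6, 14/3)
obs 2: x=1 → posterior Gamma(7, 17/3)
obs 3: x=3 → posterior Gamma(10, 20/3)
obs 4: x=2 → posterior Gamma(12, 23/3)
obs 5: x=6 → posterior Gamma(18, 26/3)
obs 6: x=1 → posterior Gamma(19, 29/3)
obs 7: x=0 → posterior Gamma(19, 32/3)
obs 8: x=3 → posterior Gamma(22, 35/3)
obs 9: x=2 → posterior Gamma(24, 38/3)
obs 10: x=5 → posterior Gamma(29, 41/3)
obs 11: x=0 → posterior Gamma(29, 44/3)
obs 12: x=4 → posterior Gamma(33, 47/3)
obs 13: x=2 → posterior Gamma(35, 50/3)
obs 14: x=1 → posterior Gamma(36, 53/3)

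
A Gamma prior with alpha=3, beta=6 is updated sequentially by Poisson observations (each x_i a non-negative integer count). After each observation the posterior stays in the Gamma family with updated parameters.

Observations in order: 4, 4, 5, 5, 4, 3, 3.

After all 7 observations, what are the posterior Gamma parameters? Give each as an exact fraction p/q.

alpha=31, beta=13

obs 1: x=4 → posterior Gamma(7, 7)
obs 2: x=4 → posterior Gamma(11, 8)
obs 3: x=5 → posterior Gamma(16, 9)
obs 4: x=5 → posterior Gamma(21, 10)
obs 5: x=4 → posterior Gamma(25, 11)
obs 6: x=3 → posterior Gamma(28, 12)
obs 7: x=3 → posterior Gamma(31, 13)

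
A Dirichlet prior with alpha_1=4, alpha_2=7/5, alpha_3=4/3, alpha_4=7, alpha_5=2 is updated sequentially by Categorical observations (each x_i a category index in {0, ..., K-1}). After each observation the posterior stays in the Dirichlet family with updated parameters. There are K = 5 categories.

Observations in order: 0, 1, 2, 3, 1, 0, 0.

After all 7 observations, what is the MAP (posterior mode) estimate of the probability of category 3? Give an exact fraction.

obs 1: x=0 → posterior Dirichlet(5, 7/5, 4/3, 7, 2)
obs 2: x=1 → posterior Dirichlet(5, 12/5, 4/3, 7, 2)
obs 3: x=2 → posterior Dirichlet(5, 12/5, 7/3, 7, 2)
obs 4: x=3 → posterior Dirichlet(5, 12/5, 7/3, 8, 2)
obs 5: x=1 → posterior Dirichlet(5, 17/5, 7/3, 8, 2)
obs 6: x=0 → posterior Dirichlet(6, 17/5, 7/3, 8, 2)
obs 7: x=0 → posterior Dirichlet(7, 17/5, 7/3, 8, 2)

15/38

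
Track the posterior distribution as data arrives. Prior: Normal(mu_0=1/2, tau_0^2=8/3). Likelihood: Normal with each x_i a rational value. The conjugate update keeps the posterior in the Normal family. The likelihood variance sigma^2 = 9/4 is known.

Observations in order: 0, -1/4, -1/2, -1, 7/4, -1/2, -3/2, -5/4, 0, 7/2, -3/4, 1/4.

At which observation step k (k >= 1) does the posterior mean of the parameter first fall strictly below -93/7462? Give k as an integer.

k = 3

obs 1: x=0 → posterior Normal(27/118, 72/59)
obs 2: x=-1/4 → posterior Normal(11/182, 72/91)
obs 3: x=-1/2 → posterior Normal(-7/82, 24/41)
obs 4: x=-1 → posterior Normal(-17/62, 72/155)
obs 5: x=7/4 → posterior Normal(27/374, 72/187)
obs 6: x=-1/2 → posterior Normal(-5/438, 24/73)
obs 7: x=-3/2 → posterior Normal(-101/502, 72/251)
obs 8: x=-5/4 → posterior Normal(-181/566, 72/283)
obs 9: x=0 → posterior Normal(-181/630, 8/35)
obs 10: x=7/2 → posterior Normal(43/694, 72/347)
obs 11: x=-3/4 → posterior Normal(-5/758, 72/379)
obs 12: x=1/4 → posterior Normal(11/822, 24/137)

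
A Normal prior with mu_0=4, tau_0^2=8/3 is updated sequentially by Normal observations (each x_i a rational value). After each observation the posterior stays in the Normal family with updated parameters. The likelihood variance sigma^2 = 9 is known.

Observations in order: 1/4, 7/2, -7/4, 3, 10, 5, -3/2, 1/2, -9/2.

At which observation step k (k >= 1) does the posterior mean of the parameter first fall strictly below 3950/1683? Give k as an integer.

obs 1: x=1/4 → posterior Normal(22/7, 72/35)
obs 2: x=7/2 → posterior Normal(138/43, 72/43)
obs 3: x=-7/4 → posterior Normal(124/51, 24/17)
obs 4: x=3 → posterior Normal(148/59, 72/59)
obs 5: x=10 → posterior Normal(228/67, 72/67)
obs 6: x=5 → posterior Normal(268/75, 24/25)
obs 7: x=-3/2 → posterior Normal(256/83, 72/83)
obs 8: x=1/2 → posterior Normal(20/7, 72/91)
obs 9: x=-9/2 → posterior Normal(224/99, 8/11)

k = 9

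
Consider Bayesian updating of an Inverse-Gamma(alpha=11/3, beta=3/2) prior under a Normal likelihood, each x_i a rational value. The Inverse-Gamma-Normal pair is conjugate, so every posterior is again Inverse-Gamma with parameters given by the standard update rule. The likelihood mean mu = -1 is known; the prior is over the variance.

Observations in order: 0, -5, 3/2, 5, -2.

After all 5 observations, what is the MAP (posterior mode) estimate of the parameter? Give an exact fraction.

759/172

obs 1: x=0 → posterior Inverse-Gamma(25/6, 2)
obs 2: x=-5 → posterior Inverse-Gamma(14/3, 10)
obs 3: x=3/2 → posterior Inverse-Gamma(31/6, 105/8)
obs 4: x=5 → posterior Inverse-Gamma(17/3, 249/8)
obs 5: x=-2 → posterior Inverse-Gamma(37/6, 253/8)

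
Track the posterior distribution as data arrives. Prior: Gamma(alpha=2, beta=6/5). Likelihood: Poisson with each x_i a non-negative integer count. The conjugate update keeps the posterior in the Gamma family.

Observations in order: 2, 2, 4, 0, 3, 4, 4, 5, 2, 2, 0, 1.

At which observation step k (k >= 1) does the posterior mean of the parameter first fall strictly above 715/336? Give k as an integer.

obs 1: x=2 → posterior Gamma(4, 11/5)
obs 2: x=2 → posterior Gamma(6, 16/5)
obs 3: x=4 → posterior Gamma(10, 21/5)
obs 4: x=0 → posterior Gamma(10, 26/5)
obs 5: x=3 → posterior Gamma(13, 31/5)
obs 6: x=4 → posterior Gamma(17, 36/5)
obs 7: x=4 → posterior Gamma(21, 41/5)
obs 8: x=5 → posterior Gamma(26, 46/5)
obs 9: x=2 → posterior Gamma(28, 51/5)
obs 10: x=2 → posterior Gamma(30, 56/5)
obs 11: x=0 → posterior Gamma(30, 61/5)
obs 12: x=1 → posterior Gamma(31, 66/5)

k = 3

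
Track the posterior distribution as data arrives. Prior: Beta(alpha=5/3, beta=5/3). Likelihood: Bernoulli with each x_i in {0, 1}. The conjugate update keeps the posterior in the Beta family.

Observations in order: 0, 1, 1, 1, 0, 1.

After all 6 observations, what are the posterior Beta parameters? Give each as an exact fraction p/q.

obs 1: x=0 → posterior Beta(5/3, 8/3)
obs 2: x=1 → posterior Beta(8/3, 8/3)
obs 3: x=1 → posterior Beta(11/3, 8/3)
obs 4: x=1 → posterior Beta(14/3, 8/3)
obs 5: x=0 → posterior Beta(14/3, 11/3)
obs 6: x=1 → posterior Beta(17/3, 11/3)

alpha=17/3, beta=11/3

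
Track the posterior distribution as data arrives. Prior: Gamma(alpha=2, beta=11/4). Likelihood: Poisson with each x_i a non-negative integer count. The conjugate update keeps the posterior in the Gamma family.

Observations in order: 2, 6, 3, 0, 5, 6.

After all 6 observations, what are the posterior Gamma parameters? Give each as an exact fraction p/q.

obs 1: x=2 → posterior Gamma(4, 15/4)
obs 2: x=6 → posterior Gamma(10, 19/4)
obs 3: x=3 → posterior Gamma(13, 23/4)
obs 4: x=0 → posterior Gamma(13, 27/4)
obs 5: x=5 → posterior Gamma(18, 31/4)
obs 6: x=6 → posterior Gamma(24, 35/4)

alpha=24, beta=35/4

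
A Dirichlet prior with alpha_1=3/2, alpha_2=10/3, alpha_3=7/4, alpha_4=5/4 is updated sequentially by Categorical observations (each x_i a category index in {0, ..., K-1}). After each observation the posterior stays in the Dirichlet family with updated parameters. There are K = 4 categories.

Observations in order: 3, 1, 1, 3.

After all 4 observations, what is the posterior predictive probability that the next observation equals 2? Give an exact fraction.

21/142

obs 1: x=3 → posterior Dirichlet(3/2, 10/3, 7/4, 9/4)
obs 2: x=1 → posterior Dirichlet(3/2, 13/3, 7/4, 9/4)
obs 3: x=1 → posterior Dirichlet(3/2, 16/3, 7/4, 9/4)
obs 4: x=3 → posterior Dirichlet(3/2, 16/3, 7/4, 13/4)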